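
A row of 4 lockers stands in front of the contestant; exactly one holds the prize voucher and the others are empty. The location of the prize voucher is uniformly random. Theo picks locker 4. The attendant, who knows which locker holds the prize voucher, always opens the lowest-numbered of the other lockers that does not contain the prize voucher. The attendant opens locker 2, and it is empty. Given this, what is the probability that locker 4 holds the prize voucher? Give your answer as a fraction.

Consider each possible location of the prize voucher in turn.
If it is in locker 1 (prior 1/4): locker 2 is the lowest-numbered option available, probability 1; weight (1/4)·1 = 1/4.
If it is in locker 2 (prior 1/4): the attendant opened locker 2, so this case is ruled out; weight (1/4)·0 = 0.
If it is in either of lockers 3 and 4 (prior 1/4 each): the attendant would have opened locker 1 instead, probability 0; weight (1/4)·0 = 0 each.
The weights sum to 1/4.
So P(the prize voucher in locker 4 | the attendant opened locker 2) = 0 / (1/4) = 0.

0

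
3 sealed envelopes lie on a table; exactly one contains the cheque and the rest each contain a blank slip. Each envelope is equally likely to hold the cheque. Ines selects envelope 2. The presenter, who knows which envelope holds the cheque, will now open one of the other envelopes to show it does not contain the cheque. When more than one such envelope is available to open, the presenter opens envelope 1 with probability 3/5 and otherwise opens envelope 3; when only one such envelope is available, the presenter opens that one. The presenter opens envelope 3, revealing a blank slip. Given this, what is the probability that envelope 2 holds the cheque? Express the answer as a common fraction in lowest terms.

2/7

Apply Bayes' rule, conditioning on where the cheque actually is.
If it is in envelope 1 (prior 1/3): only envelope 3 is available, probability 1; weight (1/3)·1 = 1/3.
If it is in envelope 2 (prior 1/3): envelope 1 is available but not opened, probability 2/5; weight (1/3)·(2/5) = 2/15.
If it is in envelope 3 (prior 1/3): the presenter opened envelope 3, so this case is ruled out; weight (1/3)·0 = 0.
The weights sum to 7/15.
So P(the cheque in envelope 2 | the presenter opened envelope 3) = (2/15) / (7/15) = 2/7.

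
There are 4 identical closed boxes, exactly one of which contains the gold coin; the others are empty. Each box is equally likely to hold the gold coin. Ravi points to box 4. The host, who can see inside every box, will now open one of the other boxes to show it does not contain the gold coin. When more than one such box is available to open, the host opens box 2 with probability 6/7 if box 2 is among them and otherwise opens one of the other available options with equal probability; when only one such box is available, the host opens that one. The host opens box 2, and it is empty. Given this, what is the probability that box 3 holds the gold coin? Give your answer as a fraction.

1/3

Consider each possible location of the gold coin in turn.
If it is in any of boxes 1, 3, and 4 (prior 1/4 each): box 2 is available, opened with probability 6/7; weight (1/4)·(6/7) = 3/14 each.
If it is in box 2 (prior 1/4): the host opened box 2, so this case is ruled out; weight (1/4)·0 = 0.
The weights sum to 9/14.
So P(the gold coin in box 3 | the host opened box 2) = (3/14) / (9/14) = 1/3.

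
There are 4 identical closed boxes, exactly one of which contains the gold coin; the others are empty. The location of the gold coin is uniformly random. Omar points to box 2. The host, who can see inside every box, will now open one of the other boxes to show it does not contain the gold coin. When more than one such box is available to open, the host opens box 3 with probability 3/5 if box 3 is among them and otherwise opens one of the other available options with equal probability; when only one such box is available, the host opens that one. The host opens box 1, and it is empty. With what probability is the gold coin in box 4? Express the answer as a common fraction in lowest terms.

Apply Bayes' rule, conditioning on where the gold coin actually is.
If it is in box 1 (prior 1/4): the host opened box 1, so this case is ruled out; weight (1/4)·0 = 0.
If it is in box 2 (prior 1/4): box 3 is available but not opened; box 1 gets probability (1 − 3/5)/2 = 1/5; weight (1/4)·(1/5) = 1/20.
If it is in box 3 (prior 1/4): box 3 holds the prize so is unavailable; the host chooses uniformly among the 2 others, probability 1/2; weight (1/4)·(1/2) = 1/8.
If it is in box 4 (prior 1/4): box 3 is available but not opened, probability 2/5; weight (1/4)·(2/5) = 1/10.
The weights sum to 11/40.
So P(the gold coin in box 4 | the host opened box 1) = (1/10) / (11/40) = 4/11.

4/11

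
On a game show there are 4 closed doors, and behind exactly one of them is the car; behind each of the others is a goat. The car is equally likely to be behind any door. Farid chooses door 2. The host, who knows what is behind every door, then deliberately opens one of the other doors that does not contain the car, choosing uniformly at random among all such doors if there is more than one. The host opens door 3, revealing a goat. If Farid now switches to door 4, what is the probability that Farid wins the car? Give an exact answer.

Consider each possible location of the car in turn.
If it is behind either of doors 1 and 4 (prior 1/4 each): the host has 2 equally likely choices, so probability 1/2; weight (1/4)·(1/2) = 1/8 each.
If it is behind door 2 (prior 1/4): the host has 3 equally likely choices, so probability 1/3; weight (1/4)·(1/3) = 1/12.
If it is behind door 3 (prior 1/4): the host opened door 3, so this case is ruled out; weight (1/4)·0 = 0.
The weights sum to 1/3.
So P(the car behind door 4 | the host opened door 3) = (1/8) / (1/3) = 3/8.

3/8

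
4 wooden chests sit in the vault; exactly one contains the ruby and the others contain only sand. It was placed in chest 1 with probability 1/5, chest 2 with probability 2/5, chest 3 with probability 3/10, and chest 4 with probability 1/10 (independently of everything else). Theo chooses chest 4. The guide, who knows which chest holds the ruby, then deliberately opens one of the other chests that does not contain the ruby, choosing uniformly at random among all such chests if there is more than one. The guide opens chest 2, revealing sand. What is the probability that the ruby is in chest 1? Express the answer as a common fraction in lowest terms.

6/17

Condition on the true location of the ruby.
If it is in chest 1 (prior 1/5): the guide has 2 equally likely choices, so probability 1/2; weight (1/5)·(1/2) = 1/10.
If it is in chest 2 (prior 2/5): the guide opened chest 2, so this case is ruled out; weight (2/5)·0 = 0.
If it is in chest 3 (prior 3/10): the guide has 2 equally likely choices, so probability 1/2; weight (3/10)·(1/2) = 3/20.
If it is in chest 4 (prior 1/10): the guide has 3 equally likely choices, so probability 1/3; weight (1/10)·(1/3) = 1/30.
The weights sum to 17/60.
So P(the ruby in chest 1 | the guide opened chest 2) = (1/10) / (17/60) = 6/17.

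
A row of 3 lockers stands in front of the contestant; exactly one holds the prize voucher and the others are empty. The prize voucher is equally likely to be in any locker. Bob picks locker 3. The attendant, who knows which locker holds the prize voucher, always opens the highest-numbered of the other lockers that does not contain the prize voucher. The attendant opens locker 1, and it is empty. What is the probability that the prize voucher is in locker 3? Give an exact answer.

Condition on the true location of the prize voucher.
If it is in locker 1 (prior 1/3): the attendant opened locker 1, so this case is ruled out; weight (1/3)·0 = 0.
If it is in locker 2 (prior 1/3): locker 1 is the highest-numbered option available, probability 1; weight (1/3)·1 = 1/3.
If it is in locker 3 (prior 1/3): the attendant would have opened locker 2 instead, probability 0; weight (1/3)·0 = 0.
The weights sum to 1/3.
So P(the prize voucher in locker 3 | the attendant opened locker 1) = 0 / (1/3) = 0.

0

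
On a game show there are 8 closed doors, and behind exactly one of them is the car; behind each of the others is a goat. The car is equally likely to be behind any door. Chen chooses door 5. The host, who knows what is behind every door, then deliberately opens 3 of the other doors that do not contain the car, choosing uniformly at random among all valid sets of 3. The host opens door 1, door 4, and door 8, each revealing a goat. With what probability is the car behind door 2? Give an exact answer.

7/32

Condition on the true location of the car.
If it is behind any of doors 1, 4, and 8 (prior 1/8 each): that door was opened and seen not to hold the prize — ruled out; weight (1/8)·0 = 0 each.
If it is behind any of doors 2, 3, 6, and 7 (prior 1/8 each): the host has 20 equally likely choices, so probability 1/20; weight (1/8)·(1/20) = 1/160 each.
If it is behind door 5 (prior 1/8): the host has 35 equally likely choices, so probability 1/35; weight (1/8)·(1/35) = 1/280.
The weights sum to 1/35.
So P(the car behind door 2 | the host opened door 1, door 4, and door 8) = (1/160) / (1/35) = 7/32.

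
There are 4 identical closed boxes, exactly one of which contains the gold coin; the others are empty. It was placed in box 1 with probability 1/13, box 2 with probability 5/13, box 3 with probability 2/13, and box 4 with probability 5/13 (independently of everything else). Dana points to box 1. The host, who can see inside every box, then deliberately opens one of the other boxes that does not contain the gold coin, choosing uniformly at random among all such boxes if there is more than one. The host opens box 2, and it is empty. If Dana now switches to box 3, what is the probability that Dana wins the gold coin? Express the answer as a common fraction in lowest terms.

Consider each possible location of the gold coin in turn.
If it is in box 1 (prior 1/13): the host has 3 equally likely choices, so probability 1/3; weight (1/13)·(1/3) = 1/39.
If it is in box 2 (prior 5/13): the host opened box 2, so this case is ruled out; weight (5/13)·0 = 0.
If it is in box 3 (prior 2/13): the host has 2 equally likely choices, so probability 1/2; weight (2/13)·(1/2) = 1/13.
If it is in box 4 (prior 5/13): the host has 2 equally likely choices, so probability 1/2; weight (5/13)·(1/2) = 5/26.
The weights sum to 23/78.
So P(the gold coin in box 3 | the host opened box 2) = (1/13) / (23/78) = 6/23.

6/23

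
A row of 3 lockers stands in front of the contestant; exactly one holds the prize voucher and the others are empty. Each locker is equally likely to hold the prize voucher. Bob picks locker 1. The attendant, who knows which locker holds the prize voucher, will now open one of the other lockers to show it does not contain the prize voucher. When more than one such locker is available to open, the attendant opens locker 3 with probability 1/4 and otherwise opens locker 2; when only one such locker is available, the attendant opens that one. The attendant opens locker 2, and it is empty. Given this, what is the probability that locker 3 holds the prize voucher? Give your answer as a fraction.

4/7

Condition on the true location of the prize voucher.
If it is in locker 1 (prior 1/3): locker 3 is available but not opened, probability 3/4; weight (1/3)·(3/4) = 1/4.
If it is in locker 2 (prior 1/3): the attendant opened locker 2, so this case is ruled out; weight (1/3)·0 = 0.
If it is in locker 3 (prior 1/3): only locker 2 is available, probability 1; weight (1/3)·1 = 1/3.
The weights sum to 7/12.
So P(the prize voucher in locker 3 | the attendant opened locker 2) = (1/3) / (7/12) = 4/7.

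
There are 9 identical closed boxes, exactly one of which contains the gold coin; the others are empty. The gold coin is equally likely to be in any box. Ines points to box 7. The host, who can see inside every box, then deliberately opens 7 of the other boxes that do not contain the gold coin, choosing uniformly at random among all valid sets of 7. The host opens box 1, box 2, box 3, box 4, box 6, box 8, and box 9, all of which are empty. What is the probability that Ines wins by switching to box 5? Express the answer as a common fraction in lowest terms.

Apply Bayes' rule, conditioning on where the gold coin actually is.
If it is in any of boxes 1, 2, 3, 4, 6, 8, and 9 (prior 1/9 each): that box was opened and seen not to hold the prize — ruled out; weight (1/9)·0 = 0 each.
If it is in box 5 (prior 1/9): the host has no choice, probability 1; weight (1/9)·1 = 1/9.
If it is in box 7 (prior 1/9): the host has 8 equally likely choices, so probability 1/8; weight (1/9)·(1/8) = 1/72.
The weights sum to 1/8.
So P(the gold coin in box 5 | the host opened box 1, box 2, box 3, box 4, box 6, box 8, and box 9) = (1/9) / (1/8) = 8/9.

8/9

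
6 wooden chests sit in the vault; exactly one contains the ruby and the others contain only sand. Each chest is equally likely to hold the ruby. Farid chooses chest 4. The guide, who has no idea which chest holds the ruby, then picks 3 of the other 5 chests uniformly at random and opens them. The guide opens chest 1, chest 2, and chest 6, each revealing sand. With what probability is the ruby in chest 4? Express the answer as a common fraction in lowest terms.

Condition on the true location of the ruby.
If it is in any of chests 1, 2, and 6 (prior 1/6 each): that chest was opened and seen not to hold the prize — ruled out; weight (1/6)·0 = 0 each.
If it is in any of chests 3, 4, and 5 (prior 1/6 each): the guide picks exactly this set with probability 1/10 regardless, and none is the prize; weight (1/6)·(1/10) = 1/60 each.
The weights sum to 1/20.
So P(the ruby in chest 4 | the guide opened chest 1, chest 2, and chest 6) = (1/60) / (1/20) = 1/3.

1/3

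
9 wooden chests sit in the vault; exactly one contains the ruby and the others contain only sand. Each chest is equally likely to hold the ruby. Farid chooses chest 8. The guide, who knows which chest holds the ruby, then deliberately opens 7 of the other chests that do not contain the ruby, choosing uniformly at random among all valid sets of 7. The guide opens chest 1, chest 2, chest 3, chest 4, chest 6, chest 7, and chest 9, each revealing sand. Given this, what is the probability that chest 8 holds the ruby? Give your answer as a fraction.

1/9

Consider each possible location of the ruby in turn.
If it is in any of chests 1, 2, 3, 4, 6, 7, and 9 (prior 1/9 each): that chest was opened and seen not to hold the prize — ruled out; weight (1/9)·0 = 0 each.
If it is in chest 5 (prior 1/9): the guide has no choice, probability 1; weight (1/9)·1 = 1/9.
If it is in chest 8 (prior 1/9): the guide has 8 equally likely choices, so probability 1/8; weight (1/9)·(1/8) = 1/72.
The weights sum to 1/8.
So P(the ruby in chest 8 | the guide opened chest 1, chest 2, chest 3, chest 4, chest 6, chest 7, and chest 9) = (1/72) / (1/8) = 1/9.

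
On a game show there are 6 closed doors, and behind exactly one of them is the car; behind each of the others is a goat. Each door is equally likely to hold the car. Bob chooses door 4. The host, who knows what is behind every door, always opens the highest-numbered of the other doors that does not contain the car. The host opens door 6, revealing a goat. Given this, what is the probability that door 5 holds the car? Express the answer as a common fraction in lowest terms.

Condition on the true location of the car.
If it is behind any of doors 1, 2, 3, 4, and 5 (prior 1/6 each): door 6 is the highest-numbered option available, probability 1; weight (1/6)·1 = 1/6 each.
If it is behind door 6 (prior 1/6): the host opened door 6, so this case is ruled out; weight (1/6)·0 = 0.
The weights sum to 5/6.
So P(the car behind door 5 | the host opened door 6) = (1/6) / (5/6) = 1/5.

1/5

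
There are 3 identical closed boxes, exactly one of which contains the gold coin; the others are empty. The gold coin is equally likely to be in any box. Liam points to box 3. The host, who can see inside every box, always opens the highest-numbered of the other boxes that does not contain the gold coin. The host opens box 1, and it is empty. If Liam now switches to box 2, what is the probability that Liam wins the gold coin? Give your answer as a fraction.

Consider each possible location of the gold coin in turn.
If it is in box 1 (prior 1/3): the host opened box 1, so this case is ruled out; weight (1/3)·0 = 0.
If it is in box 2 (prior 1/3): box 1 is the highest-numbered option available, probability 1; weight (1/3)·1 = 1/3.
If it is in box 3 (prior 1/3): the host would have opened box 2 instead, probability 0; weight (1/3)·0 = 0.
The weights sum to 1/3.
So P(the gold coin in box 2 | the host opened box 1) = (1/3) / (1/3) = 1.

1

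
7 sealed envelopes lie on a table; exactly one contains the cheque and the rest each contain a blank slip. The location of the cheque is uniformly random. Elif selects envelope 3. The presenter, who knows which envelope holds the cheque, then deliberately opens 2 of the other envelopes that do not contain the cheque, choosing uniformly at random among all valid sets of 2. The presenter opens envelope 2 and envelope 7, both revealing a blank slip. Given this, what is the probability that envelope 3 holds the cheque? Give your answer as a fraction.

Apply Bayes' rule, conditioning on where the cheque actually is.
If it is in any of envelopes 1, 4, 5, and 6 (prior 1/7 each): the presenter has 10 equally likely choices, so probability 1/10; weight (1/7)·(1/10) = 1/70 each.
If it is in either of envelopes 2 and 7 (prior 1/7 each): that envelope was opened and seen not to hold the prize — ruled out; weight (1/7)·0 = 0 each.
If it is in envelope 3 (prior 1/7): the presenter has 15 equally likely choices, so probability 1/15; weight (1/7)·(1/15) = 1/105.
The weights sum to 1/15.
So P(the cheque in envelope 3 | the presenter opened envelope 2 and envelope 7) = (1/105) / (1/15) = 1/7.

1/7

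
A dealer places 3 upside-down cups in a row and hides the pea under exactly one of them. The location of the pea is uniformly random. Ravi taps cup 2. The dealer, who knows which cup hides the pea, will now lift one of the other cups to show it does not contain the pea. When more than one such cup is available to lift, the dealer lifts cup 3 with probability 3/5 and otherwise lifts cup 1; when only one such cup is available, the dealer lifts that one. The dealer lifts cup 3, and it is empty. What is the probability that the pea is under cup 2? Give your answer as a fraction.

3/8

Apply Bayes' rule, conditioning on where the pea actually is.
If it is under cup 1 (prior 1/3): only cup 3 is available, probability 1; weight (1/3)·1 = 1/3.
If it is under cup 2 (prior 1/3): cup 3 is available, opened with probability 3/5; weight (1/3)·(3/5) = 1/5.
If it is under cup 3 (prior 1/3): the dealer opened cup 3, so this case is ruled out; weight (1/3)·0 = 0.
The weights sum to 8/15.
So P(the pea under cup 2 | the dealer opened cup 3) = (1/5) / (8/15) = 3/8.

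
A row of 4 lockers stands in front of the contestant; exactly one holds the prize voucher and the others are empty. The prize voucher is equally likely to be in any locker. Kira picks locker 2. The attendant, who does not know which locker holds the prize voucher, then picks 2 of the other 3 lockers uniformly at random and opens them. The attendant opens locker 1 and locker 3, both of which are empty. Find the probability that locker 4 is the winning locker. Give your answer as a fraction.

Because the attendant chose which lockers to open without knowing where the prize voucher is, the choice is independent of the prize location. Learning that none of the 2 opened lockers holds the prize voucher simply rules out those 2 locations and leaves the remaining 2 lockers still equally likely by symmetry.
So P(the prize voucher in locker 4) = 1/2.

1/2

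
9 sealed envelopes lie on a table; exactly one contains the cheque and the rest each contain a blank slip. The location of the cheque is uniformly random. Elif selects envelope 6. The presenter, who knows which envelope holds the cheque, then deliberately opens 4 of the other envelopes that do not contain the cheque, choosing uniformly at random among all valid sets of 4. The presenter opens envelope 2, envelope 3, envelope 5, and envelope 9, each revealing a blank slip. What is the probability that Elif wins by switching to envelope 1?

Apply Bayes' rule, conditioning on where the cheque actually is.
If it is in any of envelopes 1, 4, 7, and 8 (prior 1/9 each): the presenter has 35 equally likely choices, so probability 1/35; weight (1/9)·(1/35) = 1/315 each.
If it is in any of envelopes 2, 3, 5, and 9 (prior 1/9 each): that envelope was opened and seen not to hold the prize — ruled out; weight (1/9)·0 = 0 each.
If it is in envelope 6 (prior 1/9): the presenter has 70 equally likely choices, so probability 1/70; weight (1/9)·(1/70) = 1/630.
The weights sum to 1/70.
So P(the cheque in envelope 1 | the presenter opened envelope 2, envelope 3, envelope 5, and envelope 9) = (1/315) / (1/70) = 2/9.

2/9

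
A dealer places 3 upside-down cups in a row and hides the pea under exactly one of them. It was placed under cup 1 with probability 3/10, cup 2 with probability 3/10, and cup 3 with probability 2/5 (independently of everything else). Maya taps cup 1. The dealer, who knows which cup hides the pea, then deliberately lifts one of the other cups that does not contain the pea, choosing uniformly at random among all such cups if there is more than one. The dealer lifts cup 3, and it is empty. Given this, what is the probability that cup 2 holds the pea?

2/3

Condition on the true location of the pea.
If it is under cup 1 (prior 3/10): the dealer has 2 equally likely choices, so probability 1/2; weight (3/10)·(1/2) = 3/20.
If it is under cup 2 (prior 3/10): the dealer has no choice, probability 1; weight (3/10)·1 = 3/10.
If it is under cup 3 (prior 2/5): the dealer opened cup 3, so this case is ruled out; weight (2/5)·0 = 0.
The weights sum to 9/20.
So P(the pea under cup 2 | the dealer opened cup 3) = (3/10) / (9/20) = 2/3.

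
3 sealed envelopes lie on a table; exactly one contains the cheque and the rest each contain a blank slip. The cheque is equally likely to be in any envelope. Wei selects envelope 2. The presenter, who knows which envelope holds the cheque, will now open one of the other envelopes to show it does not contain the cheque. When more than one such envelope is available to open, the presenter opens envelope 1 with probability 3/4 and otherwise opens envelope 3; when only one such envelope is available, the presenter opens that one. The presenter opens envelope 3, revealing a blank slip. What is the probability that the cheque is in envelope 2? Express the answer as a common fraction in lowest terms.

1/5

Condition on the true location of the cheque.
If it is in envelope 1 (prior 1/3): only envelope 3 is available, probability 1; weight (1/3)·1 = 1/3.
If it is in envelope 2 (prior 1/3): envelope 1 is available but not opened, probability 1/4; weight (1/3)·(1/4) = 1/12.
If it is in envelope 3 (prior 1/3): the presenter opened envelope 3, so this case is ruled out; weight (1/3)·0 = 0.
The weights sum to 5/12.
So P(the cheque in envelope 2 | the presenter opened envelope 3) = (1/12) / (5/12) = 1/5.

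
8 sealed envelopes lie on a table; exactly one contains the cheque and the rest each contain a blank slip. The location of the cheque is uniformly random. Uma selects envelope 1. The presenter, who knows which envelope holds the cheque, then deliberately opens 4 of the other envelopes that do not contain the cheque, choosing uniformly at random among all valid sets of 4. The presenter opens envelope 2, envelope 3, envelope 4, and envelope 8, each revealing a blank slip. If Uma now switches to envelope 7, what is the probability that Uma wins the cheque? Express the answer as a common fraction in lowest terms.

Condition on the true location of the cheque.
If it is in envelope 1 (prior 1/8): the presenter has 35 equally likely choices, so probability 1/35; weight (1/8)·(1/35) = 1/280.
If it is in any of envelopes 2, 3, 4, and 8 (prior 1/8 each): that envelope was opened and seen not to hold the prize — ruled out; weight (1/8)·0 = 0 each.
If it is in any of envelopes 5, 6, and 7 (prior 1/8 each): the presenter has 15 equally likely choices, so probability 1/15; weight (1/8)·(1/15) = 1/120 each.
The weights sum to 1/35.
So P(the cheque in envelope 7 | the presenter opened envelope 2, envelope 3, envelope 4, and envelope 8) = (1/120) / (1/35) = 7/24.

7/24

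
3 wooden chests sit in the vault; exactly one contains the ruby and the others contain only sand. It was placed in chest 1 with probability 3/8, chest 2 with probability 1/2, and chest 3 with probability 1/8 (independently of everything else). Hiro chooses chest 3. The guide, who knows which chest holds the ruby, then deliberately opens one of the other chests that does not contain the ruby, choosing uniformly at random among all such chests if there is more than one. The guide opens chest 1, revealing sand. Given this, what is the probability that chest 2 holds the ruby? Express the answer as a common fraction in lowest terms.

8/9

Apply Bayes' rule, conditioning on where the ruby actually is.
If it is in chest 1 (prior 3/8): the guide opened chest 1, so this case is ruled out; weight (3/8)·0 = 0.
If it is in chest 2 (prior 1/2): the guide has no choice, probability 1; weight (1/2)·1 = 1/2.
If it is in chest 3 (prior 1/8): the guide has 2 equally likely choices, so probability 1/2; weight (1/8)·(1/2) = 1/16.
The weights sum to 9/16.
So P(the ruby in chest 2 | the guide opened chest 1) = (1/2) / (9/16) = 8/9.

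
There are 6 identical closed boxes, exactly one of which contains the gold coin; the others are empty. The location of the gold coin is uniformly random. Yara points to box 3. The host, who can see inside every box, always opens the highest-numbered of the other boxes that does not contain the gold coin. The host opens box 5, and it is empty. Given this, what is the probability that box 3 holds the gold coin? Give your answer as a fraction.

Consider each possible location of the gold coin in turn.
If it is in any of boxes 1, 2, 3, and 4 (prior 1/6 each): the host would have opened box 6 instead, probability 0; weight (1/6)·0 = 0 each.
If it is in box 5 (prior 1/6): the host opened box 5, so this case is ruled out; weight (1/6)·0 = 0.
If it is in box 6 (prior 1/6): box 5 is the highest-numbered option available, probability 1; weight (1/6)·1 = 1/6.
The weights sum to 1/6.
So P(the gold coin in box 3 | the host opened box 5) = 0 / (1/6) = 0.

0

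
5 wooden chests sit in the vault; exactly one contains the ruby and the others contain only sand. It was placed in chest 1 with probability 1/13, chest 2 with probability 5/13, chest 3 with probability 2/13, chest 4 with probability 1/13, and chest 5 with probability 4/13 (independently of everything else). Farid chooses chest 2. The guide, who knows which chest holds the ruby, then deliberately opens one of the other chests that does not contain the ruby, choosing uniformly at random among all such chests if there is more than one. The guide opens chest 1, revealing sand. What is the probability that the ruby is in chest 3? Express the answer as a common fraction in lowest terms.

Consider each possible location of the ruby in turn.
If it is in chest 1 (prior 1/13): the guide opened chest 1, so this case is ruled out; weight (1/13)·0 = 0.
If it is in chest 2 (prior 5/13): the guide has 4 equally likely choices, so probability 1/4; weight (5/13)·(1/4) = 5/52.
If it is in chest 3 (prior 2/13): the guide has 3 equally likely choices, so probability 1/3; weight (2/13)·(1/3) = 2/39.
If it is in chest 4 (prior 1/13): the guide has 3 equally likely choices, so probability 1/3; weight (1/13)·(1/3) = 1/39.
If it is in chest 5 (prior 4/13): the guide has 3 equally likely choices, so probability 1/3; weight (4/13)·(1/3) = 4/39.
The weights sum to 43/156.
So P(the ruby in chest 3 | the guide opened chest 1) = (2/39) / (43/156) = 8/43.

8/43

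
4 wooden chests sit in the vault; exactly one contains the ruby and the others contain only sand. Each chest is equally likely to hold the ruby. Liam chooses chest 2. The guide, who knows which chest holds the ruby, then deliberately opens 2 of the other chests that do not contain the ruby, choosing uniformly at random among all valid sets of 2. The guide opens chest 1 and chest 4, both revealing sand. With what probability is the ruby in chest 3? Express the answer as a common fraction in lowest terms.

Apply Bayes' rule, conditioning on where the ruby actually is.
If it is in either of chests 1 and 4 (prior 1/4 each): that chest was opened and seen not to hold the prize — ruled out; weight (1/4)·0 = 0 each.
If it is in chest 2 (prior 1/4): the guide has 3 equally likely choices, so probability 1/3; weight (1/4)·(1/3) = 1/12.
If it is in chest 3 (prior 1/4): the guide has no choice, probability 1; weight (1/4)·1 = 1/4.
The weights sum to 1/3.
So P(the ruby in chest 3 | the guide opened chest 1 and chest 4) = (1/4) / (1/3) = 3/4.

3/4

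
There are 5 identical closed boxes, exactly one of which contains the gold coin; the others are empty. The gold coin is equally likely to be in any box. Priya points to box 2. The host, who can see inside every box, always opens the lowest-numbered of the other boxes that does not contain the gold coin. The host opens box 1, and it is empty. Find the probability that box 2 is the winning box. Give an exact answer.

1/4

Apply Bayes' rule, conditioning on where the gold coin actually is.
If it is in box 1 (prior 1/5): the host opened box 1, so this case is ruled out; weight (1/5)·0 = 0.
If it is in any of boxes 2, 3, 4, and 5 (prior 1/5 each): box 1 is the lowest-numbered option available, probability 1; weight (1/5)·1 = 1/5 each.
The weights sum to 4/5.
So P(the gold coin in box 2 | the host opened box 1) = (1/5) / (4/5) = 1/4.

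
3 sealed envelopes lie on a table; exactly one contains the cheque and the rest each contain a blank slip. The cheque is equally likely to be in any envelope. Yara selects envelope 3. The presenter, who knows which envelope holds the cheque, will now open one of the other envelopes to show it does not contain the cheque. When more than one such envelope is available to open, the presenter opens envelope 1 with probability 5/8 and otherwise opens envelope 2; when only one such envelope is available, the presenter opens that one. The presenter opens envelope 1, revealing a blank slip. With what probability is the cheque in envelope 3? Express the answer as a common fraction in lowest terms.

5/13

Apply Bayes' rule, conditioning on where the cheque actually is.
If it is in envelope 1 (prior 1/3): the presenter opened envelope 1, so this case is ruled out; weight (1/3)·0 = 0.
If it is in envelope 2 (prior 1/3): only envelope 1 is available, probability 1; weight (1/3)·1 = 1/3.
If it is in envelope 3 (prior 1/3): envelope 1 is available, opened with probability 5/8; weight (1/3)·(5/8) = 5/24.
The weights sum to 13/24.
So P(the cheque in envelope 3 | the presenter opened envelope 1) = (5/24) / (13/24) = 5/13.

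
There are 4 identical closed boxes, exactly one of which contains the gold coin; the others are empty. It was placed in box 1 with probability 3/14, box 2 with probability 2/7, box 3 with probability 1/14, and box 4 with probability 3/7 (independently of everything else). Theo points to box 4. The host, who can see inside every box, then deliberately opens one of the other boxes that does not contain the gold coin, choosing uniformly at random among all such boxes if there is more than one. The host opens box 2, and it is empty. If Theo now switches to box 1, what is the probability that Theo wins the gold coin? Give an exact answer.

Consider each possible location of the gold coin in turn.
If it is in box 1 (prior 3/14): the host has 2 equally likely choices, so probability 1/2; weight (3/14)·(1/2) = 3/28.
If it is in box 2 (prior 2/7): the host opened box 2, so this case is ruled out; weight (2/7)·0 = 0.
If it is in box 3 (prior 1/14): the host has 2 equally likely choices, so probability 1/2; weight (1/14)·(1/2) = 1/28.
If it is in box 4 (prior 3/7): the host has 3 equally likely choices, so probability 1/3; weight (3/7)·(1/3) = 1/7.
The weights sum to 2/7.
So P(the gold coin in box 1 | the host opened box 2) = (3/28) / (2/7) = 3/8.

3/8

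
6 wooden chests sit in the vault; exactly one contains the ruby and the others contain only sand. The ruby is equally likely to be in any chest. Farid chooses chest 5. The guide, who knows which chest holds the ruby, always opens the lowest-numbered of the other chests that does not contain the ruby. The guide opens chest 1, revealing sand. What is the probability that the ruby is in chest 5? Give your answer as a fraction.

1/5

Consider each possible location of the ruby in turn.
If it is in chest 1 (prior 1/6): the guide opened chest 1, so this case is ruled out; weight (1/6)·0 = 0.
If it is in any of chests 2, 3, 4, 5, and 6 (prior 1/6 each): chest 1 is the lowest-numbered option available, probability 1; weight (1/6)·1 = 1/6 each.
The weights sum to 5/6.
So P(the ruby in chest 5 | the guide opened chest 1) = (1/6) / (5/6) = 1/5.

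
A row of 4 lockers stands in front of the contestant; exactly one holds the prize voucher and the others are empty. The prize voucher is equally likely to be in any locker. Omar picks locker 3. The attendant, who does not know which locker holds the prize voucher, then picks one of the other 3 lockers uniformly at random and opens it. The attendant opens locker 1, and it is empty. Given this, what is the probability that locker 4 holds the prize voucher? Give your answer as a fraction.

Consider each possible location of the prize voucher in turn.
If it is in locker 1 (prior 1/4): the attendant opened locker 1, so this case is ruled out; weight (1/4)·0 = 0.
If it is in any of lockers 2, 3, and 4 (prior 1/4 each): the attendant picks locker 1 with probability 1/3 regardless, and it is not the prize; weight (1/4)·(1/3) = 1/12 each.
The weights sum to 1/4.
So P(the prize voucher in locker 4 | the attendant opened locker 1) = (1/12) / (1/4) = 1/3.

1/3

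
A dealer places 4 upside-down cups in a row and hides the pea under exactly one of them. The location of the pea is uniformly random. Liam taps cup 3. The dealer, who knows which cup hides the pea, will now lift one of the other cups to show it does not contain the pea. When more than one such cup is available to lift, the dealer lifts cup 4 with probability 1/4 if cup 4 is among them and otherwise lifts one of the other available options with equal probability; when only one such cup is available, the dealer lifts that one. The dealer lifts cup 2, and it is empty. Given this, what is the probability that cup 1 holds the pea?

Apply Bayes' rule, conditioning on where the pea actually is.
If it is under cup 1 (prior 1/4): cup 4 is available but not opened, probability 3/4; weight (1/4)·(3/4) = 3/16.
If it is under cup 2 (prior 1/4): the dealer opened cup 2, so this case is ruled out; weight (1/4)·0 = 0.
If it is under cup 3 (prior 1/4): cup 4 is available but not opened; cup 2 gets probability (1 − 1/4)/2 = 3/8; weight (1/4)·(3/8) = 3/32.
If it is under cup 4 (prior 1/4): cup 4 holds the prize so is unavailable; the dealer chooses uniformly among the 2 others, probability 1/2; weight (1/4)·(1/2) = 1/8.
The weights sum to 13/32.
So P(the pea under cup 1 | the dealer opened cup 2) = (3/16) / (13/32) = 6/13.

6/13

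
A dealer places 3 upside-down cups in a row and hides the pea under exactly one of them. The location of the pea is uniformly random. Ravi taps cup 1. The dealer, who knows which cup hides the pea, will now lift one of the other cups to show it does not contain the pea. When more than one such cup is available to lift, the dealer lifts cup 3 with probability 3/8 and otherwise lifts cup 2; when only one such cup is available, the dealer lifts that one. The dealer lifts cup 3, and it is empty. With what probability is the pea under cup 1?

3/11

Condition on the true location of the pea.
If it is under cup 1 (prior 1/3): cup 3 is available, opened with probability 3/8; weight (1/3)·(3/8) = 1/8.
If it is under cup 2 (prior 1/3): only cup 3 is available, probability 1; weight (1/3)·1 = 1/3.
If it is under cup 3 (prior 1/3): the dealer opened cup 3, so this case is ruled out; weight (1/3)·0 = 0.
The weights sum to 11/24.
So P(the pea under cup 1 | the dealer opened cup 3) = (1/8) / (11/24) = 3/11.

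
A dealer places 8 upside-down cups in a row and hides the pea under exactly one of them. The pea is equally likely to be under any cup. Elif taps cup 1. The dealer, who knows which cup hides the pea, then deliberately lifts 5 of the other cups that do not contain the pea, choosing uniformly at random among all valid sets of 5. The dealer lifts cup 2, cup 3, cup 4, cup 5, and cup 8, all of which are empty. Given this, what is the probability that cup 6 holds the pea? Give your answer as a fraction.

Apply Bayes' rule, conditioning on where the pea actually is.
If it is under cup 1 (prior 1/8): the dealer has 21 equally likely choices, so probability 1/21; weight (1/8)·(1/21) = 1/168.
If it is under any of cups 2, 3, 4, 5, and 8 (prior 1/8 each): that cup was opened and seen not to hold the prize — ruled out; weight (1/8)·0 = 0 each.
If it is under either of cups 6 and 7 (prior 1/8 each): the dealer has 6 equally likely choices, so probability 1/6; weight (1/8)·(1/6) = 1/48 each.
The weights sum to 1/21.
So P(the pea under cup 6 | the dealer opened cup 2, cup 3, cup 4, cup 5, and cup 8) = (1/48) / (1/21) = 7/16.

7/16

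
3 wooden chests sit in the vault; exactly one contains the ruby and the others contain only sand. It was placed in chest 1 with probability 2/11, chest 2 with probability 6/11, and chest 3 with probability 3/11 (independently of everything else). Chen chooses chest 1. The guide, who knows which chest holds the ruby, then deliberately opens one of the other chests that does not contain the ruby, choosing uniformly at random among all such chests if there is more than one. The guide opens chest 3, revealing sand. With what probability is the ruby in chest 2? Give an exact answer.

6/7

Condition on the true location of the ruby.
If it is in chest 1 (prior 2/11): the guide has 2 equally likely choices, so probability 1/2; weight (2/11)·(1/2) = 1/11.
If it is in chest 2 (prior 6/11): the guide has no choice, probability 1; weight (6/11)·1 = 6/11.
If it is in chest 3 (prior 3/11): the guide opened chest 3, so this case is ruled out; weight (3/11)·0 = 0.
The weights sum to 7/11.
So P(the ruby in chest 2 | the guide opened chest 3) = (6/11) / (7/11) = 6/7.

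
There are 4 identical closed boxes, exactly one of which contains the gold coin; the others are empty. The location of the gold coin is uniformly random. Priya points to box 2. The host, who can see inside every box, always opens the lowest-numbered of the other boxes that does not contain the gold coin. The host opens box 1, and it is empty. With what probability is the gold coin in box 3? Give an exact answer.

1/3

Apply Bayes' rule, conditioning on where the gold coin actually is.
If it is in box 1 (prior 1/4): the host opened box 1, so this case is ruled out; weight (1/4)·0 = 0.
If it is in any of boxes 2, 3, and 4 (prior 1/4 each): box 1 is the lowest-numbered option available, probability 1; weight (1/4)·1 = 1/4 each.
The weights sum to 3/4.
So P(the gold coin in box 3 | the host opened box 1) = (1/4) / (3/4) = 1/3.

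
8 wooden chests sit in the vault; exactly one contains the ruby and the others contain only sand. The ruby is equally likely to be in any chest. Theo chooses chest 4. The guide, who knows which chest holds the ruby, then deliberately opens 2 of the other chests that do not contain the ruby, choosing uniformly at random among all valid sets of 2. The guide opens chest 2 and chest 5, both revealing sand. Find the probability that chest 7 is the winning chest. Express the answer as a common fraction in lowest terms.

7/40

Condition on the true location of the ruby.
If it is in any of chests 1, 3, 6, 7, and 8 (prior 1/8 each): the guide has 15 equally likely choices, so probability 1/15; weight (1/8)·(1/15) = 1/120 each.
If it is in either of chests 2 and 5 (prior 1/8 each): that chest was opened and seen not to hold the prize — ruled out; weight (1/8)·0 = 0 each.
If it is in chest 4 (prior 1/8): the guide has 21 equally likely choices, so probability 1/21; weight (1/8)·(1/21) = 1/168.
The weights sum to 1/21.
So P(the ruby in chest 7 | the guide opened chest 2 and chest 5) = (1/120) / (1/21) = 7/40.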